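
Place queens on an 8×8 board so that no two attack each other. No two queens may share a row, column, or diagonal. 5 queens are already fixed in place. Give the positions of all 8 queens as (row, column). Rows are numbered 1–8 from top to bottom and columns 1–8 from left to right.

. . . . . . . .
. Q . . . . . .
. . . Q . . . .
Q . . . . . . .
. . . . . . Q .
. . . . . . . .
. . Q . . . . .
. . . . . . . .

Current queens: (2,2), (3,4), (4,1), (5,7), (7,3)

(1,8) (2,2) (3,4) (4,1) (5,7) (6,5) (7,3) (8,6)

Row 1: attacked by (2,2)→{1,2,3}; (3,4)→{2,4,6}; (4,1)→{1,4}; (5,7)→{3,7}; (7,3)→{3}. Safe: 5, 8. Place at column 8.
Row 6: attacked by (1,8)→{3,8}; (2,2)→{2,6}; (3,4)→{1,4,7}; (4,1)→{1,3}; (5,7)→{6,7,8}; (7,3)→{2,3,4}. Safe: 5. Place at column 5.
Row 8: attacked by (1,8)→{1,8}; (2,2)→{2,8}; (3,4)→{4}; (4,1)→{1,5}; (5,7)→{4,7}; (6,5)→{3,5,7}; (7,3)→{2,3,4}. Safe: 6. Place at column 6.
Columns [8, 2, 4, 1, 7, 5, 3, 6], r−c [-7, 0, -1, 3, -2, 1, 4, 2], r+c [9, 4, 7, 5, 12, 11, 10, 14] are all distinct, so no two queens attack.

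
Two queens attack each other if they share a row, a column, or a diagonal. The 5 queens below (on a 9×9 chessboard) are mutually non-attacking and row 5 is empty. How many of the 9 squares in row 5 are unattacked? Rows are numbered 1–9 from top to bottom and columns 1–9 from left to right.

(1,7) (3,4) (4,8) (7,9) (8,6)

(1,7) attacks row 5 at column 7 and diagonals 3.
(3,4) attacks row 5 at column 4 and diagonals 2, 6.
(4,8) attacks row 5 at column 8 and diagonals 7, 9.
(7,9) attacks row 5 at column 9 and diagonals 7.
(8,6) attacks row 5 at column 6 and diagonals 3, 9.
Attacked columns: {2, 3, 4, 6, 7, 8, 9}. Safe: {1, 5}.

2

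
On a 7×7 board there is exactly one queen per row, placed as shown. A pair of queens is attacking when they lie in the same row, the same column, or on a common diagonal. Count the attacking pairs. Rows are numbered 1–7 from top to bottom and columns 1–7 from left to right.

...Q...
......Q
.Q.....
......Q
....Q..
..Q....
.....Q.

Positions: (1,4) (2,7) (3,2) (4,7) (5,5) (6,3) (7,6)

5

Same column: (2,7)–(4,7) (column 7).
Same diagonal: (1,4)–(3,2) (|1−3| = |4−2| = 2); (1,4)–(4,7) (|1−4| = |4−7| = 3); (2,7)–(6,3) (|2−6| = |7−3| = 4); (3,2)–(7,6) (|3−7| = |2−6| = 4).
Total attacking pairs: 5.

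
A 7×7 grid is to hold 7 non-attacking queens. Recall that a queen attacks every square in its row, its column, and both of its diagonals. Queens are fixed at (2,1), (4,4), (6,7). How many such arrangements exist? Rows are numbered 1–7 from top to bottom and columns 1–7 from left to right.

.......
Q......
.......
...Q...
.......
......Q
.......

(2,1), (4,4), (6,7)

2

Branch on row 1: col 3 → 1; col 5 → 1; col 6 → 0.
Sum: 1 + 1 + 0 = 2.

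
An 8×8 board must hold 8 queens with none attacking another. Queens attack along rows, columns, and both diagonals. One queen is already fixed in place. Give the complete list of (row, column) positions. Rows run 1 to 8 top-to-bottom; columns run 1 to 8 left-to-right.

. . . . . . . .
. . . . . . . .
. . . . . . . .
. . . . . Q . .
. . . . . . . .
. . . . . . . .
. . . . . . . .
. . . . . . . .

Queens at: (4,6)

(1,2) (2,7) (3,3) (4,6) (5,8) (6,5) (7,1) (8,4)

Row 1: attacked by (4,6)→{3,6}. Safe: 1, 2, 4, 5, 7, 8. Place at column 2.
Row 2: attacked by (1,2)→{1,2,3}; (4,6)→{4,6,8}. Safe: 5, 7. Place at column 7.
Row 3: attacked by (1,2)→{2,4}; (2,7)→{6,7,8}; (4,6)→{5,6,7}. Safe: 1, 3. Place at column 3.
Row 5: attacked by (1,2)→{2,6}; (2,7)→{4,7}; (3,3)→{1,3,5}; (4,6)→{5,6,7}. Safe: 8. Place at column 8.
Row 6: attacked by (1,2)→{2,7}; (2,7)→{3,7}; (3,3)→{3,6}; (4,6)→{4,6,8}; (5,8)→{7,8}. Safe: 1, 5. Place at column 5.
Row 7: attacked by (1,2)→{2,8}; (2,7)→{2,7}; (3,3)→{3,7}; (4,6)→{3,6}; (5,8)→{6,8}; (6,5)→{4,5,6}. Safe: 1. Place at column 1.
Row 8: attacked by (1,2)→{2}; (2,7)→{1,7}; (3,3)→{3,8}; (4,6)→{2,6}; (5,8)→{5,8}; (6,5)→{3,5,7}; (7,1)→{1,2}. Safe: 4. Place at column 4.
Columns [2, 7, 3, 6, 8, 5, 1, 4], r−c [-1, -5, 0, -2, -3, 1, 6, 4], r+c [3, 9, 6, 10, 13, 11, 8, 12] are all distinct, so no two queens attack.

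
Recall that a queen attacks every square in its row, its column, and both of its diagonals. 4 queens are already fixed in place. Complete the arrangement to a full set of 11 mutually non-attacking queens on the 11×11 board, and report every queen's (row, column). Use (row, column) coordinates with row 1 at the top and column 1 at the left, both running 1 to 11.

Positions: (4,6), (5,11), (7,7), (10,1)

(1,2) (2,5) (3,10) (4,6) (5,11) (6,3) (7,7) (8,4) (9,8) (10,1) (11,9)

Row 1: attacked by (4,6)→{3,6,9}; (5,11)→{7,11}; (7,7)→{1,7}; (10,1)→{1,10}. Safe: 2, 4, 5, 8. Place at column 2.
Row 2: attacked by (1,2)→{1,2,3}; (4,6)→{4,6,8}; (5,11)→{8,11}; (7,7)→{2,7}; (10,1)→{1,9}. Safe: 5, 10. Place at column 5.
Row 3: attacked by (1,2)→{2,4}; (2,5)→{4,5,6}; (4,6)→{5,6,7}; (5,11)→{9,11}; (7,7)→{3,7,11}; (10,1)→{1,8}. Safe: 10. Place at column 10.
Row 6: attacked by (1,2)→{2,7}; (2,5)→{1,5,9}; (3,10)→{7,10}; (4,6)→{4,6,8}; (5,11)→{10,11}; (7,7)→{6,7,8}; (10,1)→{1,5}. Safe: 3. Place at column 3.
Row 8: attacked by (1,2)→{2,9}; (2,5)→{5,11}; (3,10)→{5,10}; (4,6)→{2,6,10}; (5,11)→{8,11}; (6,3)→{1,3,5}; (7,7)→{6,7,8}; (10,1)→{1,3}. Safe: 4. Place at column 4.
Row 9: attacked by (1,2)→{2,10}; (2,5)→{5}; (3,10)→{4,10}; (4,6)→{1,6,11}; (5,11)→{7,11}; (6,3)→{3,6}; (7,7)→{5,7,9}; (8,4)→{3,4,5}; (10,1)→{1,2}. Safe: 8. Place at column 8.
Row 11: attacked by (1,2)→{2}; (2,5)→{5}; (3,10)→{2,10}; (4,6)→{6}; (5,11)→{5,11}; (6,3)→{3,8}; (7,7)→{3,7,11}; (8,4)→{1,4,7}; (9,8)→{6,8,10}; (10,1)→{1,2}. Safe: 9. Place at column 9.
Columns [2, 5, 10, 6, 11, 3, 7, 4, 8, 1, 9], r−c [-1, -3, -7, -2, -6, 3, 0, 4, 1, 9, 2], r+c [3, 7, 13, 10, 16, 9, 14, 12, 17, 11, 20] are all distinct, so no two queens attack.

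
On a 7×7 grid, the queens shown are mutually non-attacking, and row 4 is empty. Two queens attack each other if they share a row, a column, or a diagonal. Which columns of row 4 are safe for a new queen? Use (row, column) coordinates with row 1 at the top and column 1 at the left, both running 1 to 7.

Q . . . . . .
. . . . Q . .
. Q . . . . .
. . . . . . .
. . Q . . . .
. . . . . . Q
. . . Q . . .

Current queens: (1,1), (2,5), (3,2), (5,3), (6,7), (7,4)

(1,1) attacks row 4 at column 1 and diagonals 4.
(2,5) attacks row 4 at column 5 and diagonals 3, 7.
(3,2) attacks row 4 at column 2 and diagonals 1, 3.
(5,3) attacks row 4 at column 3 and diagonals 2, 4.
(6,7) attacks row 4 at column 7 and diagonals 5.
(7,4) attacks row 4 at column 4 and diagonals 1, 7.
Attacked columns: {1, 2, 3, 4, 5, 7}. Safe: {6}.

columns 6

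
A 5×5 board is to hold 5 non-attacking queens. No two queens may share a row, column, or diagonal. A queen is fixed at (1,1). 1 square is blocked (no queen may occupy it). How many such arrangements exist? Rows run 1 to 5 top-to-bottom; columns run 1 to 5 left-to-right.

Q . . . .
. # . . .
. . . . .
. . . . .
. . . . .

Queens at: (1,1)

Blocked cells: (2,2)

Branch on row 2: col 3 → 1; col 4 → 1; col 5 → 0.
Sum: 1 + 1 + 0 = 2.

2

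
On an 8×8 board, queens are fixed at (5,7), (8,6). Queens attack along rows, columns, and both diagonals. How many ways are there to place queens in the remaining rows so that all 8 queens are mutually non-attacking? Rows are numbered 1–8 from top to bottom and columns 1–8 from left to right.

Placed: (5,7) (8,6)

Branch on row 1: col 1 → 0; col 2 → 0; col 4 → 1; col 5 → 0; col 8 → 1.
Sum: 0 + 0 + 1 + 0 + 1 = 2.

2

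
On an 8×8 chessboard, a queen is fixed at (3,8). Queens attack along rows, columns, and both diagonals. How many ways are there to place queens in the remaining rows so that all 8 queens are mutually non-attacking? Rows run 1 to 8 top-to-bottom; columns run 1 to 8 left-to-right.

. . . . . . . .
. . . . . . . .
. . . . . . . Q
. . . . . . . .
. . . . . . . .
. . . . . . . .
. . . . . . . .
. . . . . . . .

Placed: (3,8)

Branch on row 1: col 1 → 2; col 2 → 1; col 3 → 4; col 4 → 4; col 5 → 4; col 7 → 1.
Sum: 2 + 1 + 4 + 4 + 4 + 1 = 16.

16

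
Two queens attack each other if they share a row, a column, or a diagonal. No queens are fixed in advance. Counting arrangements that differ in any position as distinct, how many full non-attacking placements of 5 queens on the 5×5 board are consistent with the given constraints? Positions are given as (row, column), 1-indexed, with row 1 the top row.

10

Branch on row 1: col 1 → 2; col 2 → 2; col 3 → 2; col 4 → 2; col 5 → 2.
Sum: 2 + 2 + 2 + 2 + 2 = 10.
(This is the classic 5-queens count.)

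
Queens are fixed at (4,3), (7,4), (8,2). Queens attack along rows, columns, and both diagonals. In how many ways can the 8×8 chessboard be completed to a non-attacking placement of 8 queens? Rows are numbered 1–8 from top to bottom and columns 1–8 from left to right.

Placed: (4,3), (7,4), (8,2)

Branch on row 1: col 1 → 0; col 5 → 1; col 7 → 0; col 8 → 0.
Sum: 0 + 1 + 0 + 0 = 1.

1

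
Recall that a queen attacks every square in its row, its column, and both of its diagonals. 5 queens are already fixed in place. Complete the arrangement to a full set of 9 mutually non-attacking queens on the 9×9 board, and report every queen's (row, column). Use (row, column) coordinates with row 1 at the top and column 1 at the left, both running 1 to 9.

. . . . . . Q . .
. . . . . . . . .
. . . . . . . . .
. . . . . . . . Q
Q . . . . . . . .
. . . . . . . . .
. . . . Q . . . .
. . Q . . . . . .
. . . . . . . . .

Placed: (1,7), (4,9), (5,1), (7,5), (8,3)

Row 2: attacked by (1,7)→{6,7,8}; (4,9)→{7,9}; (5,1)→{1,4}; (7,5)→{5}; (8,3)→{3,9}. Safe: 2. Place at column 2.
Row 3: attacked by (1,7)→{5,7,9}; (2,2)→{1,2,3}; (4,9)→{8,9}; (5,1)→{1,3}; (7,5)→{1,5,9}; (8,3)→{3,8}. Safe: 4, 6. Place at column 4.
Row 6: attacked by (1,7)→{2,7}; (2,2)→{2,6}; (3,4)→{1,4,7}; (4,9)→{7,9}; (5,1)→{1,2}; (7,5)→{4,5,6}; (8,3)→{1,3,5}. Safe: 8. Place at column 8.
Row 9: attacked by (1,7)→{7}; (2,2)→{2,9}; (3,4)→{4}; (4,9)→{4,9}; (5,1)→{1,5}; (6,8)→{5,8}; (7,5)→{3,5,7}; (8,3)→{2,3,4}. Safe: 6. Place at column 6.
Columns [7, 2, 4, 9, 1, 8, 5, 3, 6], r−c [-6, 0, -1, -5, 4, -2, 2, 5, 3], r+c [8, 4, 7, 13, 6, 14, 12, 11, 15] are all distinct, so no two queens attack.

(1,7) (2,2) (3,4) (4,9) (5,1) (6,8) (7,5) (8,3) (9,6)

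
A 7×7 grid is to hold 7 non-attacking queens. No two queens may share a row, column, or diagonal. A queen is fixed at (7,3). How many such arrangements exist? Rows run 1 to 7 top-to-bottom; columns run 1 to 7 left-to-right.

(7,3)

Branch on row 1: col 1 → 1; col 2 → 0; col 4 → 1; col 5 → 2; col 6 → 1; col 7 → 1.
Sum: 1 + 0 + 1 + 2 + 1 + 1 = 6.

6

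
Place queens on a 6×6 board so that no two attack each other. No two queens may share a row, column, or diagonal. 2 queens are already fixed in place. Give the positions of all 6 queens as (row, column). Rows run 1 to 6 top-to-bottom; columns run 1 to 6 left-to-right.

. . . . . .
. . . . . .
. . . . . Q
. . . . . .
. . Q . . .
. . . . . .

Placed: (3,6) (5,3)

Row 1: attacked by (3,6)→{4,6}; (5,3)→{3}. Safe: 1, 2, 5. Place at column 2.
Row 2: attacked by (1,2)→{1,2,3}; (3,6)→{5,6}; (5,3)→{3,6}. Safe: 4. Place at column 4.
Row 4: attacked by (1,2)→{2,5}; (2,4)→{2,4,6}; (3,6)→{5,6}; (5,3)→{2,3,4}. Safe: 1. Place at column 1.
Row 6: attacked by (1,2)→{2}; (2,4)→{4}; (3,6)→{3,6}; (4,1)→{1,3}; (5,3)→{2,3,4}. Safe: 5. Place at column 5.
Columns [2, 4, 6, 1, 3, 5], r−c [-1, -2, -3, 3, 2, 1], r+c [3, 6, 9, 5, 8, 11] are all distinct, so no two queens attack.

(1,2) (2,4) (3,6) (4,1) (5,3) (6,5)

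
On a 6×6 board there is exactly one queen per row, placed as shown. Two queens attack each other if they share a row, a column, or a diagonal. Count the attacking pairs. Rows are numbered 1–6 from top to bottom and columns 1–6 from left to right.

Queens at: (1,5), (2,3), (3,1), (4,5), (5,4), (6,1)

Same column: (1,5)–(4,5) (column 5); (3,1)–(6,1) (column 1).
Same diagonal: (2,3)–(4,5) (|2−4| = |3−5| = 2); (4,5)–(5,4) (|4−5| = |5−4| = 1).
Total attacking pairs: 4.

4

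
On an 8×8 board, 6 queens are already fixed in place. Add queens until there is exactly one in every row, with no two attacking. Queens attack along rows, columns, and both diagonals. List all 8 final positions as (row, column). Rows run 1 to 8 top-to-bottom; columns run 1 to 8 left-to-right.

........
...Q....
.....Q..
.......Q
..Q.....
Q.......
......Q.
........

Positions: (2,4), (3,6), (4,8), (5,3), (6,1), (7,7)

Row 1: attacked by (2,4)→{3,4,5}; (3,6)→{4,6,8}; (4,8)→{5,8}; (5,3)→{3,7}; (6,1)→{1,6}; (7,7)→{1,7}. Safe: 2. Place at column 2.
Row 8: attacked by (1,2)→{2}; (2,4)→{4}; (3,6)→{1,6}; (4,8)→{4,8}; (5,3)→{3,6}; (6,1)→{1,3}; (7,7)→{6,7,8}. Safe: 5. Place at column 5.
Columns [2, 4, 6, 8, 3, 1, 7, 5], r−c [-1, -2, -3, -4, 2, 5, 0, 3], r+c [3, 6, 9, 12, 8, 7, 14, 13] are all distinct, so no two queens attack.

(1,2) (2,4) (3,6) (4,8) (5,3) (6,1) (7,7) (8,5)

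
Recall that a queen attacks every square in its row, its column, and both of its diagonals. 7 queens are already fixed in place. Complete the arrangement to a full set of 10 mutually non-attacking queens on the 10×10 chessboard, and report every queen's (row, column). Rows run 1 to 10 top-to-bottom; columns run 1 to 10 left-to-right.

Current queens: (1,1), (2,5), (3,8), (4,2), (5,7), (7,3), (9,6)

(1,1) (2,5) (3,8) (4,2) (5,7) (6,10) (7,3) (8,9) (9,6) (10,4)

Row 6: attacked by (1,1)→{1,6}; (2,5)→{1,5,9}; (3,8)→{5,8}; (4,2)→{2,4}; (5,7)→{6,7,8}; (7,3)→{2,3,4}; (9,6)→{3,6,9}. Safe: 10. Place at column 10.
Row 8: attacked by (1,1)→{1,8}; (2,5)→{5}; (3,8)→{3,8}; (4,2)→{2,6}; (5,7)→{4,7,10}; (6,10)→{8,10}; (7,3)→{2,3,4}; (9,6)→{5,6,7}. Safe: 9. Place at column 9.
Row 10: attacked by (1,1)→{1,10}; (2,5)→{5}; (3,8)→{1,8}; (4,2)→{2,8}; (5,7)→{2,7}; (6,10)→{6,10}; (7,3)→{3,6}; (8,9)→{7,9}; (9,6)→{5,6,7}. Safe: 4. Place at column 4.
Columns [1, 5, 8, 2, 7, 10, 3, 9, 6, 4], r−c [0, -3, -5, 2, -2, -4, 4, -1, 3, 6], r+c [2, 7, 11, 6, 12, 16, 10, 17, 15, 14] are all distinct, so no two queens attack.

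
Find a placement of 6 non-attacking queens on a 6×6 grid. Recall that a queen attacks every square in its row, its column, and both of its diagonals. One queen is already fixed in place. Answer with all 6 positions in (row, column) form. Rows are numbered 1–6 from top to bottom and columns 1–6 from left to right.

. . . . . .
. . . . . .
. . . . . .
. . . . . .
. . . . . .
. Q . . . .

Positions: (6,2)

Row 1: attacked by (6,2)→{2}. Safe: 1, 3, 4, 5, 6. Place at column 5.
Row 2: attacked by (1,5)→{4,5,6}; (6,2)→{2,6}. Safe: 1, 3. Place at column 3.
Row 3: attacked by (1,5)→{3,5}; (2,3)→{2,3,4}; (6,2)→{2,5}. Safe: 1, 6. Place at column 1.
Row 4: attacked by (1,5)→{2,5}; (2,3)→{1,3,5}; (3,1)→{1,2}; (6,2)→{2,4}. Safe: 6. Place at column 6.
Row 5: attacked by (1,5)→{1,5}; (2,3)→{3,6}; (3,1)→{1,3}; (4,6)→{5,6}; (6,2)→{1,2,3}. Safe: 4. Place at column 4.
Columns [5, 3, 1, 6, 4, 2], r−c [-4, -1, 2, -2, 1, 4], r+c [6, 5, 4, 10, 9, 8] are all distinct, so no two queens attack.

(1,5) (2,3) (3,1) (4,6) (5,4) (6,2)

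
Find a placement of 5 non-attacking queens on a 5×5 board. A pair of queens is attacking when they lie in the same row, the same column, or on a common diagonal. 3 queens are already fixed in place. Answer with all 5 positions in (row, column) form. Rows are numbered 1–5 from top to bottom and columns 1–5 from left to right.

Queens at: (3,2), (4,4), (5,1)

Row 1: attacked by (3,2)→{2,4}; (4,4)→{1,4}; (5,1)→{1,5}. Safe: 3. Place at column 3.
Row 2: attacked by (1,3)→{2,3,4}; (3,2)→{1,2,3}; (4,4)→{2,4}; (5,1)→{1,4}. Safe: 5. Place at column 5.
Columns [3, 5, 2, 4, 1], r−c [-2, -3, 1, 0, 4], r+c [4, 7, 5, 8, 6] are all distinct, so no two queens attack.

(1,3) (2,5) (3,2) (4,4) (5,1)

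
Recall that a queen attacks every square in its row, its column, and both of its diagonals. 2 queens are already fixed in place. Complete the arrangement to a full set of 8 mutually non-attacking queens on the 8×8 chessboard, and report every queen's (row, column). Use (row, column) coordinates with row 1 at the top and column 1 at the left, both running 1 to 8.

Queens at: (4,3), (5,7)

(1,1) (2,6) (3,8) (4,3) (5,7) (6,4) (7,2) (8,5)

Row 1: attacked by (4,3)→{3,6}; (5,7)→{3,7}. Safe: 1, 2, 4, 5, 8. Place at column 1.
Row 2: attacked by (1,1)→{1,2}; (4,3)→{1,3,5}; (5,7)→{4,7}. Safe: 6, 8. Place at column 6.
Row 3: attacked by (1,1)→{1,3}; (2,6)→{5,6,7}; (4,3)→{2,3,4}; (5,7)→{5,7}. Safe: 8. Place at column 8.
Row 6: attacked by (1,1)→{1,6}; (2,6)→{2,6}; (3,8)→{5,8}; (4,3)→{1,3,5}; (5,7)→{6,7,8}. Safe: 4. Place at column 4.
Row 7: attacked by (1,1)→{1,7}; (2,6)→{1,6}; (3,8)→{4,8}; (4,3)→{3,6}; (5,7)→{5,7}; (6,4)→{3,4,5}. Safe: 2. Place at column 2.
Row 8: attacked by (1,1)→{1,8}; (2,6)→{6}; (3,8)→{3,8}; (4,3)→{3,7}; (5,7)→{4,7}; (6,4)→{2,4,6}; (7,2)→{1,2,3}. Safe: 5. Place at column 5.
Columns [1, 6, 8, 3, 7, 4, 2, 5], r−c [0, -4, -5, 1, -2, 2, 5, 3], r+c [2, 8, 11, 7, 12, 10, 9, 13] are all distinct, so no two queens attack.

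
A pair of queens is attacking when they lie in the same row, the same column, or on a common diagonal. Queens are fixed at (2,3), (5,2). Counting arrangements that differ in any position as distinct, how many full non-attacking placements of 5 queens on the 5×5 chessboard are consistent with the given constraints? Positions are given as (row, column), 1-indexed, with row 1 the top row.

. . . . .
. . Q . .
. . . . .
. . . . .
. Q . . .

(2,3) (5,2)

Branch on row 1: col 1 → 0; col 5 → 1.
Sum: 0 + 1 = 1.

1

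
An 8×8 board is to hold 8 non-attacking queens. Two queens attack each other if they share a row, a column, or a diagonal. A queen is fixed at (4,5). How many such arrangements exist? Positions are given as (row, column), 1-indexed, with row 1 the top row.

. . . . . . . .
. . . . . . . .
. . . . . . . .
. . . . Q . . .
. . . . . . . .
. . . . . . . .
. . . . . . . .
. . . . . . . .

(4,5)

8

Branch on row 1: col 1 → 0; col 3 → 2; col 4 → 4; col 6 → 1; col 7 → 1.
Sum: 0 + 2 + 4 + 1 + 1 = 8.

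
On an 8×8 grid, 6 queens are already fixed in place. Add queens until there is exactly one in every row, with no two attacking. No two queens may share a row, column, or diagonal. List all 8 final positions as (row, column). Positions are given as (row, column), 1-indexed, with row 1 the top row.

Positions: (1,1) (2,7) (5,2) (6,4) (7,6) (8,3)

(1,1) (2,7) (3,5) (4,8) (5,2) (6,4) (7,6) (8,3)

Row 3: attacked by (1,1)→{1,3}; (2,7)→{6,7,8}; (5,2)→{2,4}; (6,4)→{1,4,7}; (7,6)→{2,6}; (8,3)→{3,8}. Safe: 5. Place at column 5.
Row 4: attacked by (1,1)→{1,4}; (2,7)→{5,7}; (3,5)→{4,5,6}; (5,2)→{1,2,3}; (6,4)→{2,4,6}; (7,6)→{3,6}; (8,3)→{3,7}. Safe: 8. Place at column 8.
Columns [1, 7, 5, 8, 2, 4, 6, 3], r−c [0, -5, -2, -4, 3, 2, 1, 5], r+c [2, 9, 8, 12, 7, 10, 13, 11] are all distinct, so no two queens attack.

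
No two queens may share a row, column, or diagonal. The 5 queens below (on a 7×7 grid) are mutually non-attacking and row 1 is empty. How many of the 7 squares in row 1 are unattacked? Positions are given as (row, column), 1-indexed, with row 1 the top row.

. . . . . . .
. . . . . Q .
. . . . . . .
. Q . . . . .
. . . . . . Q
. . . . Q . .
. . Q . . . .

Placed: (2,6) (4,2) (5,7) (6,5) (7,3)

(2,6) attacks row 1 at column 6 and diagonals 5, 7.
(4,2) attacks row 1 at column 2 and diagonals 5.
(5,7) attacks row 1 at column 7 and diagonals 3.
(6,5) attacks row 1 at column 5.
(7,3) attacks row 1 at column 3.
Attacked columns: {2, 3, 5, 6, 7}. Safe: {1, 4}.

2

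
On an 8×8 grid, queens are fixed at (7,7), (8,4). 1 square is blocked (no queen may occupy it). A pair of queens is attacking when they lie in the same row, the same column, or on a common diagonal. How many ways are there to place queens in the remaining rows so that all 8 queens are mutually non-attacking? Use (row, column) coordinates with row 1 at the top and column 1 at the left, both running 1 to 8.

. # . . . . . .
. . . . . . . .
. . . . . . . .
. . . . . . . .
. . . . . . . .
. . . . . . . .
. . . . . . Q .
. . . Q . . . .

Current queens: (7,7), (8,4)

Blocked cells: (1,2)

3

Branch on row 1: col 3 → 1; col 5 → 0; col 6 → 1; col 8 → 1.
Sum: 1 + 0 + 1 + 1 = 3.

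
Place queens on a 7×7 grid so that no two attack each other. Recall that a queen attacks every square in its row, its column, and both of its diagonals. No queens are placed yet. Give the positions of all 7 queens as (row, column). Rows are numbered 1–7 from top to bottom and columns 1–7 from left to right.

(1,6) (2,2) (3,5) (4,1) (5,4) (6,7) (7,3)

Row 1: Safe: 1, 2, 3, 4, 5, 6, 7. Place at column 6.
Row 2: attacked by (1,6)→{5,6,7}. Safe: 1, 2, 3, 4. Place at column 2.
Row 3: attacked by (1,6)→{4,6}; (2,2)→{1,2,3}. Safe: 5, 7. Place at column 5.
Row 4: attacked by (1,6)→{3,6}; (2,2)→{2,4}; (3,5)→{4,5,6}. Safe: 1, 7. Place at column 1.
Row 5: attacked by (1,6)→{2,6}; (2,2)→{2,5}; (3,5)→{3,5,7}; (4,1)→{1,2}. Safe: 4. Place at column 4.
Row 6: attacked by (1,6)→{1,6}; (2,2)→{2,6}; (3,5)→{2,5}; (4,1)→{1,3}; (5,4)→{3,4,5}. Safe: 7. Place at column 7.
Row 7: attacked by (1,6)→{6}; (2,2)→{2,7}; (3,5)→{1,5}; (4,1)→{1,4}; (5,4)→{2,4,6}; (6,7)→{6,7}. Safe: 3. Place at column 3.
Columns [6, 2, 5, 1, 4, 7, 3], r−c [-5, 0, -2, 3, 1, -1, 4], r+c [7, 4, 8, 5, 9, 13, 10] are all distinct, so no two queens attack.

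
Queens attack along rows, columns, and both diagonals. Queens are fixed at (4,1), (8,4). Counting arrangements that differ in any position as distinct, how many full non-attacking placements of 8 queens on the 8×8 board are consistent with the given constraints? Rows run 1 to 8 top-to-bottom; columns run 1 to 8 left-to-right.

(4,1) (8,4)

Branch on row 1: col 2 → 2; col 3 → 1; col 5 → 0; col 6 → 1; col 7 → 1; col 8 → 0.
Sum: 2 + 1 + 0 + 1 + 1 + 0 = 5.

5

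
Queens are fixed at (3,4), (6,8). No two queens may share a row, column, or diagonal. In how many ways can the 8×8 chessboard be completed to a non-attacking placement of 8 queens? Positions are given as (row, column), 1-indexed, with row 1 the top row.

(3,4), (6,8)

Branch on row 1: col 1 → 0; col 5 → 2; col 7 → 0.
Sum: 0 + 2 + 0 = 2.

2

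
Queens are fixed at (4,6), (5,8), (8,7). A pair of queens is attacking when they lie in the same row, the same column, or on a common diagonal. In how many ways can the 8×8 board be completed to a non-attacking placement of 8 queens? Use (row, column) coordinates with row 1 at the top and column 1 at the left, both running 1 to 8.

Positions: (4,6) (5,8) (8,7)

Branch on row 1: col 1 → 0; col 2 → 0; col 5 → 2.
Sum: 0 + 0 + 2 = 2.

2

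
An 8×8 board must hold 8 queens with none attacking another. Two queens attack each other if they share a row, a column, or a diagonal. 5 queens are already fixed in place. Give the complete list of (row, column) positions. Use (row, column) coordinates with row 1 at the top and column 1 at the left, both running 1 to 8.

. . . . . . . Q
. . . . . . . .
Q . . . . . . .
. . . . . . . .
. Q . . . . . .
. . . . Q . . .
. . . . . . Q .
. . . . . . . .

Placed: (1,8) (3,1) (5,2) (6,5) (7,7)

(1,8) (2,3) (3,1) (4,6) (5,2) (6,5) (7,7) (8,4)

Row 2: attacked by (1,8)→{7,8}; (3,1)→{1,2}; (5,2)→{2,5}; (6,5)→{1,5}; (7,7)→{2,7}. Safe: 3, 4, 6. Place at column 3.
Row 4: attacked by (1,8)→{5,8}; (2,3)→{1,3,5}; (3,1)→{1,2}; (5,2)→{1,2,3}; (6,5)→{3,5,7}; (7,7)→{4,7}. Safe: 6. Place at column 6.
Row 8: attacked by (1,8)→{1,8}; (2,3)→{3}; (3,1)→{1,6}; (4,6)→{2,6}; (5,2)→{2,5}; (6,5)→{3,5,7}; (7,7)→{6,7,8}. Safe: 4. Place at column 4.
Columns [8, 3, 1, 6, 2, 5, 7, 4], r−c [-7, -1, 2, -2, 3, 1, 0, 4], r+c [9, 5, 4, 10, 7, 11, 14, 12] are all distinct, so no two queens attack.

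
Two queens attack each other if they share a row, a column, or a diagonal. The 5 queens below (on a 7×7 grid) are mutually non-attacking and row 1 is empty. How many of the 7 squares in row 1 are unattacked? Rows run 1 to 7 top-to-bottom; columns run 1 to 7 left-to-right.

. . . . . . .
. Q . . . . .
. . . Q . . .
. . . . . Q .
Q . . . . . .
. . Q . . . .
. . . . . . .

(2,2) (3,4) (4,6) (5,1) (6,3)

1

(2,2) attacks row 1 at column 2 and diagonals 1, 3.
(3,4) attacks row 1 at column 4 and diagonals 2, 6.
(4,6) attacks row 1 at column 6 and diagonals 3.
(5,1) attacks row 1 at column 1 and diagonals 5.
(6,3) attacks row 1 at column 3.
Attacked columns: {1, 2, 3, 4, 5, 6}. Safe: {7}.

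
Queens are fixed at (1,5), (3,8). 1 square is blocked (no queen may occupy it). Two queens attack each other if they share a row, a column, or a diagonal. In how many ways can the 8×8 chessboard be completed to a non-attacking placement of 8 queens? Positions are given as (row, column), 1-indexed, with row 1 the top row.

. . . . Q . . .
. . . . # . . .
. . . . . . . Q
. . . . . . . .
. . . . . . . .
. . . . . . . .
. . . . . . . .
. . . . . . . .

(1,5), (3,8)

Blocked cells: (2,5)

4

Branch on row 2: col 1 → 2; col 2 → 1; col 3 → 1.
Sum: 2 + 1 + 1 = 4.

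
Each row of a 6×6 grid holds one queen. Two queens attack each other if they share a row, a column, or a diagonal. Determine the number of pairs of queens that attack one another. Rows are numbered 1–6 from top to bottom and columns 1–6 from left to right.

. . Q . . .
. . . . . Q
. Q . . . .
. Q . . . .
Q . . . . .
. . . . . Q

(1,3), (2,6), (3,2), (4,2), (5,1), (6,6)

3

Same column: (2,6)–(6,6) (column 6); (3,2)–(4,2) (column 2).
Same diagonal: (4,2)–(5,1) (|4−5| = |2−1| = 1).
Total attacking pairs: 3.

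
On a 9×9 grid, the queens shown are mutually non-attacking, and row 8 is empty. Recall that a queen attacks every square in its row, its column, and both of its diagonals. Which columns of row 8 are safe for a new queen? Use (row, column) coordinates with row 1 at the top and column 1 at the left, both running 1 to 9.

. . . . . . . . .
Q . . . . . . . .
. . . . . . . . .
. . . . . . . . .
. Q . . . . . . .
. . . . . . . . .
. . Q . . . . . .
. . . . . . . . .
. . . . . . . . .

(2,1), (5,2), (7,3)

columns 6, 8, 9

(2,1) attacks row 8 at column 1 and diagonals 7.
(5,2) attacks row 8 at column 2 and diagonals 5.
(7,3) attacks row 8 at column 3 and diagonals 2, 4.
Attacked columns: {1, 2, 3, 4, 5, 7}. Safe: {6, 8, 9}.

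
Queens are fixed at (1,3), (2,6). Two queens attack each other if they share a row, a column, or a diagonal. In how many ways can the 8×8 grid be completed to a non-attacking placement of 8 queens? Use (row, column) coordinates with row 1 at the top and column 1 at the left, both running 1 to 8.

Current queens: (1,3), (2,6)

Branch on row 3: col 2 → 3; col 4 → 2; col 8 → 3.
Sum: 3 + 2 + 3 = 8.

8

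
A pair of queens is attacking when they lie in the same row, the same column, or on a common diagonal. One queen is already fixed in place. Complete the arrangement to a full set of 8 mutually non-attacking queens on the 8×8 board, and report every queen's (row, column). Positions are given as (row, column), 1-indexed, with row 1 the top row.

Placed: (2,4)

(1,8) (2,4) (3,1) (4,3) (5,6) (6,2) (7,7) (8,5)

Row 1: attacked by (2,4)→{3,4,5}. Safe: 1, 2, 6, 7, 8. Place at column 8.
Row 3: attacked by (1,8)→{6,8}; (2,4)→{3,4,5}. Safe: 1, 2, 7. Place at column 1.
Row 4: attacked by (1,8)→{5,8}; (2,4)→{2,4,6}; (3,1)→{1,2}. Safe: 3, 7. Place at column 3.
Row 5: attacked by (1,8)→{4,8}; (2,4)→{1,4,7}; (3,1)→{1,3}; (4,3)→{2,3,4}. Safe: 5, 6. Place at column 6.
Row 6: attacked by (1,8)→{3,8}; (2,4)→{4,8}; (3,1)→{1,4}; (4,3)→{1,3,5}; (5,6)→{5,6,7}. Safe: 2. Place at column 2.
Row 7: attacked by (1,8)→{2,8}; (2,4)→{4}; (3,1)→{1,5}; (4,3)→{3,6}; (5,6)→{4,6,8}; (6,2)→{1,2,3}. Safe: 7. Place at column 7.
Row 8: attacked by (1,8)→{1,8}; (2,4)→{4}; (3,1)→{1,6}; (4,3)→{3,7}; (5,6)→{3,6}; (6,2)→{2,4}; (7,7)→{6,7,8}. Safe: 5. Place at column 5.
Columns [8, 4, 1, 3, 6, 2, 7, 5], r−c [-7, -2, 2, 1, -1, 4, 0, 3], r+c [9, 6, 4, 7, 11, 8, 14, 13] are all distinct, so no two queens attack.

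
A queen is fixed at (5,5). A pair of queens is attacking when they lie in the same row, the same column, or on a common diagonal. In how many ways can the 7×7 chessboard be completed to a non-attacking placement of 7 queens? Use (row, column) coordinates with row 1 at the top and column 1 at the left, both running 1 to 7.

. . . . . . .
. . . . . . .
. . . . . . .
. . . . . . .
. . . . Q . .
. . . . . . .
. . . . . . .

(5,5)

6

Branch on row 1: col 2 → 1; col 3 → 2; col 4 → 1; col 6 → 1; col 7 → 1.
Sum: 1 + 2 + 1 + 1 + 1 = 6.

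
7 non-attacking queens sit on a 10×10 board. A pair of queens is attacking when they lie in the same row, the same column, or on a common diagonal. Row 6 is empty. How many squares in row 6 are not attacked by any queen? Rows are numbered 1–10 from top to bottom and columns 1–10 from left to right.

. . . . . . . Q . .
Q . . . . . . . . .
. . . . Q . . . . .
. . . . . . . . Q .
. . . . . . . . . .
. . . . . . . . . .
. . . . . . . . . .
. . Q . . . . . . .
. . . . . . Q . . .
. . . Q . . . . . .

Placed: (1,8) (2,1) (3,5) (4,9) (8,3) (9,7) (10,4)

1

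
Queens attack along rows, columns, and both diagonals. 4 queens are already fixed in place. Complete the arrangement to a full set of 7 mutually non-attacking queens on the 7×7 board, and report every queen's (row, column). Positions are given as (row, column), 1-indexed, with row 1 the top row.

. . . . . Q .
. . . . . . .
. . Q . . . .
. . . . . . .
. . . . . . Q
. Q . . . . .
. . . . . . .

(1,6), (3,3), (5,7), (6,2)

(1,6) (2,1) (3,3) (4,5) (5,7) (6,2) (7,4)

Row 2: attacked by (1,6)→{5,6,7}; (3,3)→{2,3,4}; (5,7)→{4,7}; (6,2)→{2,6}. Safe: 1. Place at column 1.
Row 4: attacked by (1,6)→{3,6}; (2,1)→{1,3}; (3,3)→{2,3,4}; (5,7)→{6,7}; (6,2)→{2,4}. Safe: 5. Place at column 5.
Row 7: attacked by (1,6)→{6}; (2,1)→{1,6}; (3,3)→{3,7}; (4,5)→{2,5}; (5,7)→{5,7}; (6,2)→{1,2,3}. Safe: 4. Place at column 4.
Columns [6, 1, 3, 5, 7, 2, 4], r−c [-5, 1, 0, -1, -2, 4, 3], r+c [7, 3, 6, 9, 12, 8, 11] are all distinct, so no two queens attack.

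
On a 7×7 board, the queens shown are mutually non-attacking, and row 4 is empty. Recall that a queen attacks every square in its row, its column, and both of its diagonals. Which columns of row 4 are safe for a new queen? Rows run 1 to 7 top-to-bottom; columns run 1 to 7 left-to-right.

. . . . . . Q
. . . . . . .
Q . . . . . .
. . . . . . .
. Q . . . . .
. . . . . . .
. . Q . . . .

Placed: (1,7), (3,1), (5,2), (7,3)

(1,7) attacks row 4 at column 7 and diagonals 4.
(3,1) attacks row 4 at column 1 and diagonals 2.
(5,2) attacks row 4 at column 2 and diagonals 1, 3.
(7,3) attacks row 4 at column 3 and diagonals 6.
Attacked columns: {1, 2, 3, 4, 6, 7}. Safe: {5}.

columns 5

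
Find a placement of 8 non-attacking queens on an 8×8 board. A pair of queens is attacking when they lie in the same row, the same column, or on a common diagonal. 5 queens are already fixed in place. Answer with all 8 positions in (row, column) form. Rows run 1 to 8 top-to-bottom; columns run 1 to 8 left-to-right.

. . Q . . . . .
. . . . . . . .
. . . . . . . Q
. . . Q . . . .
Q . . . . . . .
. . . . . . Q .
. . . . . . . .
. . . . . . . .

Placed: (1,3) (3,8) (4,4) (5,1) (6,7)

(1,3) (2,5) (3,8) (4,4) (5,1) (6,7) (7,2) (8,6)

Row 2: attacked by (1,3)→{2,3,4}; (3,8)→{7,8}; (4,4)→{2,4,6}; (5,1)→{1,4}; (6,7)→{3,7}. Safe: 5. Place at column 5.
Row 7: attacked by (1,3)→{3}; (2,5)→{5}; (3,8)→{4,8}; (4,4)→{1,4,7}; (5,1)→{1,3}; (6,7)→{6,7,8}. Safe: 2. Place at column 2.
Row 8: attacked by (1,3)→{3}; (2,5)→{5}; (3,8)→{3,8}; (4,4)→{4,8}; (5,1)→{1,4}; (6,7)→{5,7}; (7,2)→{1,2,3}. Safe: 6. Place at column 6.
Columns [3, 5, 8, 4, 1, 7, 2, 6], r−c [-2, -3, -5, 0, 4, -1, 5, 2], r+c [4, 7, 11, 8, 6, 13, 9, 14] are all distinct, so no two queens attack.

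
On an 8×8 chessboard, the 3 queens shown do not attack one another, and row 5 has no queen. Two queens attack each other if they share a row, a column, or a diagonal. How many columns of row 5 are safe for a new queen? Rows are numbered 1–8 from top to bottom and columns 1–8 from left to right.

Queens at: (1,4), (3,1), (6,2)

3

(1,4) attacks row 5 at column 4 and diagonals 8.
(3,1) attacks row 5 at column 1 and diagonals 3.
(6,2) attacks row 5 at column 2 and diagonals 1, 3.
Attacked columns: {1, 2, 3, 4, 8}. Safe: {5, 6, 7}.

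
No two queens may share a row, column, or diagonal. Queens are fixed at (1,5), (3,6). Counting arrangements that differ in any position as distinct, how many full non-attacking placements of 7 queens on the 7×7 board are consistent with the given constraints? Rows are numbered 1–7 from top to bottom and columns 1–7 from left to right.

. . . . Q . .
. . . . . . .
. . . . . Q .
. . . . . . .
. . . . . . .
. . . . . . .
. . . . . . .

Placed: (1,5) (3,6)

2

Branch on row 2: col 1 → 1; col 2 → 1; col 3 → 0.
Sum: 1 + 1 + 0 = 2.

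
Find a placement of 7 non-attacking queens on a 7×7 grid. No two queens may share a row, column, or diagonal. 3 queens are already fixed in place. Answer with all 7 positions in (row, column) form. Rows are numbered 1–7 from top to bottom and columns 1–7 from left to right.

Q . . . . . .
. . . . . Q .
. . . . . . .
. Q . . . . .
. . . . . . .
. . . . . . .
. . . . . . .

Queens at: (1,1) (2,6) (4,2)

(1,1) (2,6) (3,4) (4,2) (5,7) (6,5) (7,3)

Row 3: attacked by (1,1)→{1,3}; (2,6)→{5,6,7}; (4,2)→{1,2,3}. Safe: 4. Place at column 4.
Row 5: attacked by (1,1)→{1,5}; (2,6)→{3,6}; (3,4)→{2,4,6}; (4,2)→{1,2,3}. Safe: 7. Place at column 7.
Row 6: attacked by (1,1)→{1,6}; (2,6)→{2,6}; (3,4)→{1,4,7}; (4,2)→{2,4}; (5,7)→{6,7}. Safe: 3, 5. Place at column 5.
Row 7: attacked by (1,1)→{1,7}; (2,6)→{1,6}; (3,4)→{4}; (4,2)→{2,5}; (5,7)→{5,7}; (6,5)→{4,5,6}. Safe: 3. Place at column 3.
Columns [1, 6, 4, 2, 7, 5, 3], r−c [0, -4, -1, 2, -2, 1, 4], r+c [2, 8, 7, 6, 12, 11, 10] are all distinct, so no two queens attack.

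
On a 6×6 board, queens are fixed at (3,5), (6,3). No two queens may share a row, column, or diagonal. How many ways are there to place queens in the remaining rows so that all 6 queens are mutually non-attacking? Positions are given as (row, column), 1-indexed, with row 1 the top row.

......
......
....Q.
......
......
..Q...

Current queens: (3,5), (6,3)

Branch on row 1: col 1 → 0; col 2 → 0; col 4 → 1; col 6 → 0.
Sum: 0 + 0 + 1 + 0 = 1.

1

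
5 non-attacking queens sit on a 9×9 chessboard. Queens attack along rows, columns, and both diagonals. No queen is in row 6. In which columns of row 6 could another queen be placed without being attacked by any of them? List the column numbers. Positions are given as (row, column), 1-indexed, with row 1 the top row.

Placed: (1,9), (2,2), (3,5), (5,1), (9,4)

columns 3

(1,9) attacks row 6 at column 9 and diagonals 4.
(2,2) attacks row 6 at column 2 and diagonals 6.
(3,5) attacks row 6 at column 5 and diagonals 2, 8.
(5,1) attacks row 6 at column 1 and diagonals 2.
(9,4) attacks row 6 at column 4 and diagonals 1, 7.
Attacked columns: {1, 2, 4, 5, 6, 7, 8, 9}. Safe: {3}.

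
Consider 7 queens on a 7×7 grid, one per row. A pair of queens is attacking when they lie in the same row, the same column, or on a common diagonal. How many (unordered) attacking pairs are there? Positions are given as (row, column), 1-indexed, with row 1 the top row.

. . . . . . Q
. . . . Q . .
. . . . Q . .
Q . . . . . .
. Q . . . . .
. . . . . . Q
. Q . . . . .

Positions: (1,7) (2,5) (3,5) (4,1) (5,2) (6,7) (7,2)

6

Same column: (1,7)–(6,7) (column 7); (2,5)–(3,5) (column 5); (5,2)–(7,2) (column 2).
Same diagonal: (1,7)–(3,5) (|1−3| = |7−5| = 2); (2,5)–(5,2) (|2−5| = |5−2| = 3); (4,1)–(5,2) (|4−5| = |1−2| = 1).
Total attacking pairs: 6.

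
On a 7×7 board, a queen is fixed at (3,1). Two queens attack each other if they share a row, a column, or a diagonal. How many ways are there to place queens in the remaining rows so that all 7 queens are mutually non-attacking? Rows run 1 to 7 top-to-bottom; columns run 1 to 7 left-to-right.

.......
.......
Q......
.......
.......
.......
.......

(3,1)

Branch on row 1: col 2 → 2; col 4 → 1; col 5 → 1; col 6 → 1; col 7 → 1.
Sum: 2 + 1 + 1 + 1 + 1 = 6.

6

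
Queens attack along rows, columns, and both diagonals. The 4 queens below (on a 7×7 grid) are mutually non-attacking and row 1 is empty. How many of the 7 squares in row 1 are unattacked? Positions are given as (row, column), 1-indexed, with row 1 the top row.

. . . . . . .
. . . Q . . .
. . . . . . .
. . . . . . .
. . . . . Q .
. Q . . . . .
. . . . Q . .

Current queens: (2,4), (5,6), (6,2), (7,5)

1

(2,4) attacks row 1 at column 4 and diagonals 3, 5.
(5,6) attacks row 1 at column 6 and diagonals 2.
(6,2) attacks row 1 at column 2 and diagonals 7.
(7,5) attacks row 1 at column 5.
Attacked columns: {2, 3, 4, 5, 6, 7}. Safe: {1}.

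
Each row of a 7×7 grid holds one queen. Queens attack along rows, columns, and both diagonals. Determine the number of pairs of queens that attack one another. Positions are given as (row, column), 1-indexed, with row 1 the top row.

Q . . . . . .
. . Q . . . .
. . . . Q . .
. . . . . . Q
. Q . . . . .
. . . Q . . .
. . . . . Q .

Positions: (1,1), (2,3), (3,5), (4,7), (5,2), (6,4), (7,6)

0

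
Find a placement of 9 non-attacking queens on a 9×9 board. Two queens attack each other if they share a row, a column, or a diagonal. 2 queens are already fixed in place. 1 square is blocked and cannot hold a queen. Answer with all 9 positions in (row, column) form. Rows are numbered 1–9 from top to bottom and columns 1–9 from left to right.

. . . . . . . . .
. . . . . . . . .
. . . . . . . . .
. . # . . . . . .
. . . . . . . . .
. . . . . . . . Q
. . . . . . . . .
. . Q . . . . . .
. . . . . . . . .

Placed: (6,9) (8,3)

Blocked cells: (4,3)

(1,1) (2,8) (3,4) (4,2) (5,7) (6,9) (7,6) (8,3) (9,5)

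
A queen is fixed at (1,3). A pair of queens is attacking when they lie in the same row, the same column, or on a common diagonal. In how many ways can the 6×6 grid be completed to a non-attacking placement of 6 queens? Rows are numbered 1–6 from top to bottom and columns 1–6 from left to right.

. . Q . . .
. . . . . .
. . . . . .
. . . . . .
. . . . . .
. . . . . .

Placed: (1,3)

1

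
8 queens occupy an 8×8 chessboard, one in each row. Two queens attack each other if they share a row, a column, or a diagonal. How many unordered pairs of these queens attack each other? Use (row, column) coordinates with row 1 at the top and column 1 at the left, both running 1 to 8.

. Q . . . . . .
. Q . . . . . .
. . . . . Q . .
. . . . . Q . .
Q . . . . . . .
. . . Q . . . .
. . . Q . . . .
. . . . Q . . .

5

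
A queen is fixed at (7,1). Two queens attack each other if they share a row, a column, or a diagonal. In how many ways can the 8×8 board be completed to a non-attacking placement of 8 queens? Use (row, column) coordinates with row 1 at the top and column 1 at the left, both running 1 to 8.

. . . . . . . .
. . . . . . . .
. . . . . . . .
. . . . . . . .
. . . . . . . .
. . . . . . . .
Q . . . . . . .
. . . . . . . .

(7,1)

8

Branch on row 1: col 2 → 1; col 3 → 1; col 4 → 2; col 5 → 1; col 6 → 3; col 8 → 0.
Sum: 1 + 1 + 2 + 1 + 3 + 0 = 8.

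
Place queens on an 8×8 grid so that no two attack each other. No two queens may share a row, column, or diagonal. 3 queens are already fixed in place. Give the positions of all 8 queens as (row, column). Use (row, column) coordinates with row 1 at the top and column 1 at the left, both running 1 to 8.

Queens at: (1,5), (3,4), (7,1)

Row 2: attacked by (1,5)→{4,5,6}; (3,4)→{3,4,5}; (7,1)→{1,6}. Safe: 2, 7, 8. Place at column 2.
Row 4: attacked by (1,5)→{2,5,8}; (2,2)→{2,4}; (3,4)→{3,4,5}; (7,1)→{1,4}. Safe: 6, 7. Place at column 6.
Row 5: attacked by (1,5)→{1,5}; (2,2)→{2,5}; (3,4)→{2,4,6}; (4,6)→{5,6,7}; (7,1)→{1,3}. Safe: 8. Place at column 8.
Row 6: attacked by (1,5)→{5}; (2,2)→{2,6}; (3,4)→{1,4,7}; (4,6)→{4,6,8}; (5,8)→{7,8}; (7,1)→{1,2}. Safe: 3. Place at column 3.
Row 8: attacked by (1,5)→{5}; (2,2)→{2,8}; (3,4)→{4}; (4,6)→{2,6}; (5,8)→{5,8}; (6,3)→{1,3,5}; (7,1)→{1,2}. Safe: 7. Place at column 7.
Columns [5, 2, 4, 6, 8, 3, 1, 7], r−c [-4, 0, -1, -2, -3, 3, 6, 1], r+c [6, 4, 7, 10, 13, 9, 8, 15] are all distinct, so no two queens attack.

(1,5) (2,2) (3,4) (4,6) (5,8) (6,3) (7,1) (8,7)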